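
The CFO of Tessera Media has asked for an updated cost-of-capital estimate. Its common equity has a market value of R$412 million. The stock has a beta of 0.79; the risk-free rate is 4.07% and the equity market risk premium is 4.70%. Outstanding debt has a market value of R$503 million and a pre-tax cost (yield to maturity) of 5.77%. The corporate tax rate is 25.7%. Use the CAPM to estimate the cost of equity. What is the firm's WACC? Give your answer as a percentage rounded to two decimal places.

Cost of equity via CAPM: Re = 4.07% + 0.79 × 4.7% = 7.7830%.
Total capital V = 412 + 503 = 915.
Equity: weight = 412/915 = 0.4503; cost = 7.783%.
Debt: weight = 503/915 = 0.5497; after-tax cost = 5.77% × (1 − 25.7%) = 4.2871%.
WACC = 0.4503 × 7.7830% + 0.5497 × 4.2871% = 5.8612%.

5.86%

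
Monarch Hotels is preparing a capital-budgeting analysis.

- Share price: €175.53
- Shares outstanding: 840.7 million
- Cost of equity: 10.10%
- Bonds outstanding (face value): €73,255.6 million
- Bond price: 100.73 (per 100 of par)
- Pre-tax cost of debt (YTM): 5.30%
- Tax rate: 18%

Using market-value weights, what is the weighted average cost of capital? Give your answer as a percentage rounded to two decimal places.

Market value of equity E = 175.53 × 840.7m = 147568.071m. Market value of debt D = 73255.6m × 100.73/100 = 73790.36588m.
Total capital V = 147568.071 + 73790.36588 = 221358.43688.
Equity: weight = 147568.071/221358.43688 = 0.6666; cost = 10.1%.
Bonds outstanding: weight = 73790.36588/221358.43688 = 0.3334; after-tax cost = 5.3% × (1 − 18%) = 4.3460%.
WACC = 0.6666 × 10.1000% + 0.3334 × 4.3460% = 8.1819%.

8.18%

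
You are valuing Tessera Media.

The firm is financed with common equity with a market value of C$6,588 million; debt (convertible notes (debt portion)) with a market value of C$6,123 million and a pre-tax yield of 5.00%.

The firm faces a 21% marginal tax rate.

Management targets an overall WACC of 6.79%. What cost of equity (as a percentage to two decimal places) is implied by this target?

Total capital V = 6588 + 6123 = 12711.
Equity weight = 6588/12711 = 0.5183.
Convertible notes (debt portion) weight = 6123/12711 = 0.4817.
Debt contribution = 0.4817 × 5% × (1 − 21%) = 1.9027%.
Required equity contribution = 6.79% − 1.9027% = 4.8873%.
Re = 4.8873% / 0.5183 = 9.4295%.

9.43%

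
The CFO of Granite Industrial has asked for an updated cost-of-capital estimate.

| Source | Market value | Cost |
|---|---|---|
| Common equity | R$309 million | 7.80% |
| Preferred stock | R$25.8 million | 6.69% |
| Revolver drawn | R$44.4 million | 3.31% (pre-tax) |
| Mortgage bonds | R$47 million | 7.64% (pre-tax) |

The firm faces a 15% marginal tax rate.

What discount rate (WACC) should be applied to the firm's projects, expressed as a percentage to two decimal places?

7.07%

Total capital V = 309 + 25.8 + 44.4 + 47 = 426.2.
Equity: weight = 309/426.2 = 0.7250; cost = 7.8%.
Preferred: weight = 25.8/426.2 = 0.0605; cost = 6.69%.
Revolver drawn: weight = 44.4/426.2 = 0.1042; after-tax cost = 3.31% × (1 − 15%) = 2.8135%.
Mortgage bonds: weight = 47/426.2 = 0.1103; after-tax cost = 7.64% × (1 − 15%) = 6.4940%.
WACC = 0.7250 × 7.8000% + 0.0605 × 6.6900% + 0.1042 × 2.8135% + 0.1103 × 6.4940% = 7.0693%.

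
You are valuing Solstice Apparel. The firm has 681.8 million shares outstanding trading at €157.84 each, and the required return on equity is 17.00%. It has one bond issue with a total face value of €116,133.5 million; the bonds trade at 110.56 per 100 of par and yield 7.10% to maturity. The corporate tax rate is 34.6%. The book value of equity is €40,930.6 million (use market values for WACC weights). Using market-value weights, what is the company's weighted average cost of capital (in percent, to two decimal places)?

Market value of equity E = 157.84 × 681.8m = 107615.312m. Market value of debt D = 116133.5m × 110.56/100 = 128397.1976m.
Total capital V = 107615.312 + 128397.1976 = 236012.5096.
Equity: weight = 107615.312/236012.5096 = 0.4560; cost = 17%.
Bonds outstanding: weight = 128397.1976/236012.5096 = 0.5440; after-tax cost = 7.1% × (1 − 34.6%) = 4.6434%.
WACC = 0.4560 × 17.0000% + 0.5440 × 4.6434% = 10.2777%.

10.28%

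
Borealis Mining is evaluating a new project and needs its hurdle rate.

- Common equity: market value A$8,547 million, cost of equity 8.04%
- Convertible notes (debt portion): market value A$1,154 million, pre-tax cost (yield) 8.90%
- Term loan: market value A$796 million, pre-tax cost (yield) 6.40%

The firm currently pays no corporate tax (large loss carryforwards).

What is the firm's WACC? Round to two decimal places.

Total capital V = 8547 + 1154 + 796 = 10497.
Equity: weight = 8547/10497 = 0.8142; cost = 8.04%.
Convertible notes (debt portion): weight = 1154/10497 = 0.1099; after-tax cost = 8.9% × (1 − 0%) = 8.9000%.
Term loan: weight = 796/10497 = 0.0758; after-tax cost = 6.4% × (1 − 0%) = 6.4000%.
WACC = 0.8142 × 8.0400% + 0.1099 × 8.9000% + 0.0758 × 6.4000% = 8.0102%.

8.01%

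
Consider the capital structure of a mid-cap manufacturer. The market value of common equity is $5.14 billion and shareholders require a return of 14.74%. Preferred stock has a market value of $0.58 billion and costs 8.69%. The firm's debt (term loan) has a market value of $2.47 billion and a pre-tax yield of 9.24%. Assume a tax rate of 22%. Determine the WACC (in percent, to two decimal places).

Total capital V = 5.14 + 0.58 + 2.47 = 8.19.
Equity: weight = 5.14/8.19 = 0.6276; cost = 14.74%.
Preferred: weight = 0.58/8.19 = 0.0708; cost = 8.69%.
Term loan: weight = 2.47/8.19 = 0.3016; after-tax cost = 9.24% × (1 − 22%) = 7.2072%.
WACC = 0.6276 × 14.7400% + 0.0708 × 8.6900% + 0.3016 × 7.2072% = 12.0398%.

12.04%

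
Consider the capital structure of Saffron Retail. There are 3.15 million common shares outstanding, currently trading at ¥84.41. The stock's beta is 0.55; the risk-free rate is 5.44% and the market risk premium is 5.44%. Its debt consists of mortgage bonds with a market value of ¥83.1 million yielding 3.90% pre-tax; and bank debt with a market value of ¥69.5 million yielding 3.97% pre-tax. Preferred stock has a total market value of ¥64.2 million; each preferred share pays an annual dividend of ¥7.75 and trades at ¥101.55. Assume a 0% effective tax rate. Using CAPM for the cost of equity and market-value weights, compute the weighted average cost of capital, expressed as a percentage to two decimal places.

Cost of equity via CAPM: Re = 5.44% + 0.55 × 5.44% = 8.4320%.
Cost of preferred: Rp = 7.75 / 101.55 = 7.6317%.
Market value of equity E = 84.41 × 3.15m = 265.8915m.
Total capital V = 265.8915 + 64.2 + 83.1 + 69.5 = 482.6915.
Equity: weight = 265.8915/482.6915 = 0.5509; cost = 8.432%.
Preferred: weight = 64.2/482.6915 = 0.1330; cost = 7.6317%.
Mortgage bonds: weight = 83.1/482.6915 = 0.1722; after-tax cost = 3.9% × (1 − 0%) = 3.9000%.
Bank debt: weight = 69.5/482.6915 = 0.1440; after-tax cost = 3.97% × (1 − 0%) = 3.9700%.
WACC = 0.5509 × 8.4320% + 0.1330 × 7.6317% + 0.1722 × 3.9000% + 0.1440 × 3.9700% = 6.9029%.

6.90%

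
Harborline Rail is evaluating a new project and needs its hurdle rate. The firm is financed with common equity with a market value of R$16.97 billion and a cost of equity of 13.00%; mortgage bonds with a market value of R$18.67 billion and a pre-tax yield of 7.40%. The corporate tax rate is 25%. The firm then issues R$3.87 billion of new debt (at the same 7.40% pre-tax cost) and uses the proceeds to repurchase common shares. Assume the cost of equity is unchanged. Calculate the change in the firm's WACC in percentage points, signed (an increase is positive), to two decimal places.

-0.81 pp

Current WACC:
Total capital V = 16.97 + 18.67 = 35.64.
Equity: weight = 16.97/35.64 = 0.4762; cost = 13%.
Mortgage bonds: weight = 18.67/35.64 = 0.5238; after-tax cost = 7.4% × (1 − 25%) = 5.5500%.
WACC = 0.4762 × 13.0000% + 0.5238 × 5.5500% = 9.0973%.
After the change:
Total capital V = 13.1 + 22.54 = 35.64.
Equity: weight = 13.1/35.64 = 0.3676; cost = 13%.
Mortgage bonds: weight = 22.54/35.64 = 0.6324; after-tax cost = 7.4% × (1 − 25%) = 5.5500%.
WACC = 0.3676 × 13.0000% + 0.6324 × 5.5500% = 8.2884%.
Change in WACC = 8.2884% − 9.0973% = -0.8090 pp.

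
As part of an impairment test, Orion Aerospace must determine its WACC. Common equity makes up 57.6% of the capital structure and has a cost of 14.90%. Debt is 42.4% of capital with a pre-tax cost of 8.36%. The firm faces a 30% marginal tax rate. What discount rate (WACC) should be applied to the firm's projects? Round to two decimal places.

11.06%

After-tax cost of debt = 8.36% × (1 − 30%) = 5.8520%.
WACC = 0.576 × 14.9000% + 0.424 × 5.8520% = 11.0636%.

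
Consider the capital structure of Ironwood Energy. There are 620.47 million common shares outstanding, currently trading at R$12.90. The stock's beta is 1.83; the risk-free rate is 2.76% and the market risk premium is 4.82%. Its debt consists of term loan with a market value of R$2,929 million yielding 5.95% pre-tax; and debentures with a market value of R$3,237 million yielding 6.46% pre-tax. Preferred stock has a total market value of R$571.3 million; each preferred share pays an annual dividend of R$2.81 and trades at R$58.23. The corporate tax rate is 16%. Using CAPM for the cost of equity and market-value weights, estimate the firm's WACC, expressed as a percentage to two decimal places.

8.66%

Cost of equity via CAPM: Re = 2.76% + 1.83 × 4.82% = 11.5806%.
Cost of preferred: Rp = 2.81 / 58.23 = 4.8257%.
Market value of equity E = 12.9 × 620.47m = 8004.063m.
Total capital V = 8004.063 + 571.3 + 2929 + 3237 = 14741.363.
Equity: weight = 8004.063/14741.363 = 0.5430; cost = 11.5806%.
Preferred: weight = 571.3/14741.363 = 0.0388; cost = 4.8257%.
Term loan: weight = 2929/14741.363 = 0.1987; after-tax cost = 5.95% × (1 − 16%) = 4.9980%.
Debentures: weight = 3237/14741.363 = 0.2196; after-tax cost = 6.46% × (1 − 16%) = 5.4264%.
WACC = 0.5430 × 11.5806% + 0.0388 × 4.8257% + 0.1987 × 4.9980% + 0.2196 × 5.4264% = 8.6595%.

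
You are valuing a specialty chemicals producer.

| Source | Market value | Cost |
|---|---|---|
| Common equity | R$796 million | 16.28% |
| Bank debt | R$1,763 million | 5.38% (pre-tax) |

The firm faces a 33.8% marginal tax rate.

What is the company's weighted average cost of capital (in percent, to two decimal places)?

Total capital V = 796 + 1763 = 2559.
Equity: weight = 796/2559 = 0.3111; cost = 16.28%.
Bank debt: weight = 1763/2559 = 0.6889; after-tax cost = 5.38% × (1 − 33.8%) = 3.5616%.
WACC = 0.3111 × 16.2800% + 0.6889 × 3.5616% = 7.5177%.

7.52%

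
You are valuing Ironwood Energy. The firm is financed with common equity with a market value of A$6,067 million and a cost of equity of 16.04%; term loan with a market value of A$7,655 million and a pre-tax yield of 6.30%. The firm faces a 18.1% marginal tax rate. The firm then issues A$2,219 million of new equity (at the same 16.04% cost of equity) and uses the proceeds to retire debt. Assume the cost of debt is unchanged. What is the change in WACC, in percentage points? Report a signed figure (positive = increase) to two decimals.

+1.76 pp

Current WACC:
Total capital V = 6067 + 7655 = 13722.
Equity: weight = 6067/13722 = 0.4421; cost = 16.04%.
Term loan: weight = 7655/13722 = 0.5579; after-tax cost = 6.3% × (1 − 18.1%) = 5.1597%.
WACC = 0.4421 × 16.0400% + 0.5579 × 5.1597% = 9.9703%.
After the change:
Total capital V = 8286 + 5436 = 13722.
Equity: weight = 8286/13722 = 0.6038; cost = 16.04%.
Term loan: weight = 5436/13722 = 0.3962; after-tax cost = 6.3% × (1 − 18.1%) = 5.1597%.
WACC = 0.6038 × 16.0400% + 0.3962 × 5.1597% = 11.7297%.
Change in WACC = 11.7297% − 9.9703% = 1.7595 pp.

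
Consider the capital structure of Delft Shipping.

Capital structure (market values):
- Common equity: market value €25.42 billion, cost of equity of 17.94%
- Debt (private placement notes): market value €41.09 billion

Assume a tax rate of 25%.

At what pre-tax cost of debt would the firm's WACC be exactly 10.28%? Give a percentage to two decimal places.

Total capital V = 25.42 + 41.09 = 66.51.
Equity weight = 25.42/66.51 = 0.3822.
Private placement notes weight = 41.09/66.51 = 0.6178.
Equity contribution = 0.3822 × 17.94% = 6.8566%.
Remaining for debt = 10.28% − 6.8566% = 3.4234%.
Rd × (1 − 25%) × 0.6178 = 3.4234%  ⇒  Rd = 7.3883%.

7.39%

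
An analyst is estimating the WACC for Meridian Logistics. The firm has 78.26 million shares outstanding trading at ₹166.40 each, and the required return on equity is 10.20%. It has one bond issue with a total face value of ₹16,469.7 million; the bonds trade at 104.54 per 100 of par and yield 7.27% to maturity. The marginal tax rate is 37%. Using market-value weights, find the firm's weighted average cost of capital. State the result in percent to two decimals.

Market value of equity E = 166.4 × 78.26m = 13022.464m. Market value of debt D = 16469.7m × 104.54/100 = 17217.42438m.
Total capital V = 13022.464 + 17217.42438 = 30239.88838.
Equity: weight = 13022.464/30239.88838 = 0.4306; cost = 10.2%.
Bonds outstanding: weight = 17217.42438/30239.88838 = 0.5694; after-tax cost = 7.27% × (1 − 37%) = 4.5801%.
WACC = 0.4306 × 10.2000% + 0.5694 × 4.5801% = 7.0002%.

7.00%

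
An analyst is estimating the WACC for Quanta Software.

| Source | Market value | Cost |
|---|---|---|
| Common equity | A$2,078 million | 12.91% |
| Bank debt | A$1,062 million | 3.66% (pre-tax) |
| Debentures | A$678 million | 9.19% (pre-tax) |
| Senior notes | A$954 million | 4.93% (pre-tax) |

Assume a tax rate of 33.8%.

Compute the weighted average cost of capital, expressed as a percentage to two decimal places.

7.68%

Total capital V = 2078 + 1062 + 678 + 954 = 4772.
Equity: weight = 2078/4772 = 0.4355; cost = 12.91%.
Bank debt: weight = 1062/4772 = 0.2225; after-tax cost = 3.66% × (1 − 33.8%) = 2.4229%.
Debentures: weight = 678/4772 = 0.1421; after-tax cost = 9.19% × (1 − 33.8%) = 6.0838%.
Senior notes: weight = 954/4772 = 0.1999; after-tax cost = 4.93% × (1 − 33.8%) = 3.2637%.
WACC = 0.4355 × 12.9100% + 0.2225 × 2.4229% + 0.1421 × 6.0838% + 0.1999 × 3.2637% = 7.6778%.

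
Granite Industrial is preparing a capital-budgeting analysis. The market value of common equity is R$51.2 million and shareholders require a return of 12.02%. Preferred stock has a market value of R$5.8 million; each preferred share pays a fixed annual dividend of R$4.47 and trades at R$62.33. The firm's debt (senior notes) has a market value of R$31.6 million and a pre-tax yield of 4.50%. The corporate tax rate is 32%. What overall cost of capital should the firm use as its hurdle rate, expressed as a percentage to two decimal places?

8.51%

Cost of preferred: Rp = 4.47 / 62.33 = 7.1715%.
Total capital V = 51.2 + 5.8 + 31.6 = 88.6.
Equity: weight = 51.2/88.6 = 0.5779; cost = 12.02%.
Preferred: weight = 5.8/88.6 = 0.0655; cost = 7.1715%.
Senior notes: weight = 31.6/88.6 = 0.3567; after-tax cost = 4.5% × (1 − 32%) = 3.0600%.
WACC = 0.5779 × 12.0200% + 0.0655 × 7.1715% + 0.3567 × 3.0600% = 8.5069%.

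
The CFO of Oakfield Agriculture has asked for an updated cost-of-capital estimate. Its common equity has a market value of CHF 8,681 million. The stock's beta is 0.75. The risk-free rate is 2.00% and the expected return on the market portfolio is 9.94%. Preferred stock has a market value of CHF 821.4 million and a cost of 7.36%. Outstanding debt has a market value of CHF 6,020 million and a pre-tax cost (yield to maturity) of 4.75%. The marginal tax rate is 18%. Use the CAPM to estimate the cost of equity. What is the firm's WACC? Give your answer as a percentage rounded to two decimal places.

Market risk premium = 9.94% − 2.0% = 7.94%.
Cost of equity via CAPM: Re = 2.0% + 0.75 × 7.94% = 7.9550%.
Total capital V = 8681 + 821.4 + 6020 = 15522.4.
Equity: weight = 8681/15522.4 = 0.5593; cost = 7.955%.
Preferred: weight = 821.4/15522.4 = 0.0529; cost = 7.36%.
Debt: weight = 6020/15522.4 = 0.3878; after-tax cost = 4.75% × (1 − 18%) = 3.8950%.
WACC = 0.5593 × 7.9550% + 0.0529 × 7.3600% + 0.3878 × 3.8950% = 6.3489%.

6.35%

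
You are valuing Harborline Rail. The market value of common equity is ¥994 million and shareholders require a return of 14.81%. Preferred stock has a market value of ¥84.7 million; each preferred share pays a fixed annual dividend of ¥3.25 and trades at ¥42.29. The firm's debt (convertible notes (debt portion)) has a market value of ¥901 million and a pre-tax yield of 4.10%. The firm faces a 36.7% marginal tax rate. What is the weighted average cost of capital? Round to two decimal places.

Cost of preferred: Rp = 3.25 / 42.29 = 7.6850%.
Total capital V = 994 + 84.7 + 901 = 1979.7.
Equity: weight = 994/1979.7 = 0.5021; cost = 14.81%.
Preferred: weight = 84.7/1979.7 = 0.0428; cost = 7.685%.
Convertible notes (debt portion): weight = 901/1979.7 = 0.4551; after-tax cost = 4.1% × (1 − 36.7%) = 2.5953%.
WACC = 0.5021 × 14.8100% + 0.0428 × 7.6850% + 0.4551 × 2.5953% = 8.9460%.

8.95%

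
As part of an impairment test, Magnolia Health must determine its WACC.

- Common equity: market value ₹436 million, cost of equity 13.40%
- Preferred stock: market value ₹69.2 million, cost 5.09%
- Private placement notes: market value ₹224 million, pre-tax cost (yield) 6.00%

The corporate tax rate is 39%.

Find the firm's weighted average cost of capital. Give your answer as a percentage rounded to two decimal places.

Total capital V = 436 + 69.2 + 224 = 729.2.
Equity: weight = 436/729.2 = 0.5979; cost = 13.4%.
Preferred: weight = 69.2/729.2 = 0.0949; cost = 5.09%.
Private placement notes: weight = 224/729.2 = 0.3072; after-tax cost = 6% × (1 − 39%) = 3.6600%.
WACC = 0.5979 × 13.4000% + 0.0949 × 5.0900% + 0.3072 × 3.6600% = 9.6194%.

9.62%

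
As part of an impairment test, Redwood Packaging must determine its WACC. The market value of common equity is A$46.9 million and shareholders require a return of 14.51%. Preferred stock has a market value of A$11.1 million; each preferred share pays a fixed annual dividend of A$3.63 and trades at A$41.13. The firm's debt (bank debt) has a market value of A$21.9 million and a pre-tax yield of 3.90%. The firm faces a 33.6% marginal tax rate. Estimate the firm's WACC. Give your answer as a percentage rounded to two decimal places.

Cost of preferred: Rp = 3.63 / 41.13 = 8.8257%.
Total capital V = 46.9 + 11.1 + 21.9 = 79.9.
Equity: weight = 46.9/79.9 = 0.5870; cost = 14.51%.
Preferred: weight = 11.1/79.9 = 0.1389; cost = 8.8257%.
Bank debt: weight = 21.9/79.9 = 0.2741; after-tax cost = 3.9% × (1 − 33.6%) = 2.5896%.
WACC = 0.5870 × 14.5100% + 0.1389 × 8.8257% + 0.2741 × 2.5896% = 10.4530%.

10.45%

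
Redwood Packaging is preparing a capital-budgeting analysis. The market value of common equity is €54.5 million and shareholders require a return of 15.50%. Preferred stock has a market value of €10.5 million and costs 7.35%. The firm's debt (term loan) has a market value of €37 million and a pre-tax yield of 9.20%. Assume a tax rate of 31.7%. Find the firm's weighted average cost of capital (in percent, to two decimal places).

11.32%

Total capital V = 54.5 + 10.5 + 37 = 102.
Equity: weight = 54.5/102 = 0.5343; cost = 15.5%.
Preferred: weight = 10.5/102 = 0.1029; cost = 7.35%.
Term loan: weight = 37/102 = 0.3627; after-tax cost = 9.2% × (1 − 31.7%) = 6.2836%.
WACC = 0.5343 × 15.5000% + 0.1029 × 7.3500% + 0.3627 × 6.2836% = 11.3178%.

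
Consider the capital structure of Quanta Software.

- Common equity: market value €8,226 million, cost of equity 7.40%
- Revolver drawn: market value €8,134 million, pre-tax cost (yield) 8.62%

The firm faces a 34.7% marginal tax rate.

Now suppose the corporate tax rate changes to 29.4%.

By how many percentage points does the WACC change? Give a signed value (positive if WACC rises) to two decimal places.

+0.23 pp

Current WACC:
Total capital V = 8226 + 8134 = 16360.
Equity: weight = 8226/16360 = 0.5028; cost = 7.4%.
Revolver drawn: weight = 8134/16360 = 0.4972; after-tax cost = 8.62% × (1 − 34.7%) = 5.6289%.
WACC = 0.5028 × 7.4000% + 0.4972 × 5.6289% = 6.5194%.
After the change:
Total capital V = 8226 + 8134 = 16360.
Equity: weight = 8226/16360 = 0.5028; cost = 7.4%.
Revolver drawn: weight = 8134/16360 = 0.4972; after-tax cost = 8.62% × (1 − 29.4%) = 6.0857%.
WACC = 0.5028 × 7.4000% + 0.4972 × 6.0857% = 6.7466%.
Change in WACC = 6.7466% − 6.5194% = 0.2271 pp.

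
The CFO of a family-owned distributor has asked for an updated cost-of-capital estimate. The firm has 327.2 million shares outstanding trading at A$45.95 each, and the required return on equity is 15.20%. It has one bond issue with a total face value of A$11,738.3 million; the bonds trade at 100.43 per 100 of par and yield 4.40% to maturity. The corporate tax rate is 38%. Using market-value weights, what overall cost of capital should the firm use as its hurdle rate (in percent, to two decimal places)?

9.72%

Market value of equity E = 45.95 × 327.2m = 15034.84m. Market value of debt D = 11738.3m × 100.43/100 = 11788.77469m.
Total capital V = 15034.84 + 11788.77469 = 26823.61469.
Equity: weight = 15034.84/26823.61469 = 0.5605; cost = 15.2%.
Bonds outstanding: weight = 11788.77469/26823.61469 = 0.4395; after-tax cost = 4.4% × (1 − 38%) = 2.7280%.
WACC = 0.5605 × 15.2000% + 0.4395 × 2.7280% = 9.7187%.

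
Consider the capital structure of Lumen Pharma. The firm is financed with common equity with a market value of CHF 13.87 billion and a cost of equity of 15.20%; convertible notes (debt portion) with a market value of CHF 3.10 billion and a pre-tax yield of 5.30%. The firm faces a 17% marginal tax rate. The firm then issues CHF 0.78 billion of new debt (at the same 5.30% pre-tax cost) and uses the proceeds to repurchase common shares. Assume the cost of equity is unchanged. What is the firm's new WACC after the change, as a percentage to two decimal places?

After the change:
Total capital V = 13.09 + 3.88 = 16.97.
Equity: weight = 13.09/16.97 = 0.7714; cost = 15.2%.
Convertible notes (debt portion): weight = 3.88/16.97 = 0.2286; after-tax cost = 5.3% × (1 − 17%) = 4.3990%.
WACC = 0.7714 × 15.2000% + 0.2286 × 4.3990% = 12.7305%.

12.73%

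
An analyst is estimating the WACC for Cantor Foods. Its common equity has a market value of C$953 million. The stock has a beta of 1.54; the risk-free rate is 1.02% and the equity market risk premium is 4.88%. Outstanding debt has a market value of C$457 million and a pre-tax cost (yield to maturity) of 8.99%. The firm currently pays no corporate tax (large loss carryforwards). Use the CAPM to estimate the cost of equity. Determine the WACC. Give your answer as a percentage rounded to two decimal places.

8.68%

Cost of equity via CAPM: Re = 1.02% + 1.54 × 4.88% = 8.5352%.
Total capital V = 953 + 457 = 1410.
Equity: weight = 953/1410 = 0.6759; cost = 8.5352%.
Debt: weight = 457/1410 = 0.3241; after-tax cost = 8.99% × (1 − 0%) = 8.9900%.
WACC = 0.6759 × 8.5352% + 0.3241 × 8.9900% = 8.6826%.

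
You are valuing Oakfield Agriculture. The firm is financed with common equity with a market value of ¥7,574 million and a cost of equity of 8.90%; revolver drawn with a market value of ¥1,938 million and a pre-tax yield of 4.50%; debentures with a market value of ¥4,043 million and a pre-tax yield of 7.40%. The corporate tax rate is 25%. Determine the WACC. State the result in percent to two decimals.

7.11%

Total capital V = 7574 + 1938 + 4043 = 13555.
Equity: weight = 7574/13555 = 0.5588; cost = 8.9%.
Revolver drawn: weight = 1938/13555 = 0.1430; after-tax cost = 4.5% × (1 − 25%) = 3.3750%.
Debentures: weight = 4043/13555 = 0.2983; after-tax cost = 7.4% × (1 − 25%) = 5.5500%.
WACC = 0.5588 × 8.9000% + 0.1430 × 3.3750% + 0.2983 × 5.5500% = 7.1109%.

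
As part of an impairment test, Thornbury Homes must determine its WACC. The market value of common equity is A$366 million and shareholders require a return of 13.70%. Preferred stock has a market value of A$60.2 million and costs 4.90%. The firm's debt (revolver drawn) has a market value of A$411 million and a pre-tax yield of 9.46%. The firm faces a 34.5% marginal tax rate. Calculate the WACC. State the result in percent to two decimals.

9.38%

Total capital V = 366 + 60.2 + 411 = 837.2.
Equity: weight = 366/837.2 = 0.4372; cost = 13.7%.
Preferred: weight = 60.2/837.2 = 0.0719; cost = 4.9%.
Revolver drawn: weight = 411/837.2 = 0.4909; after-tax cost = 9.46% × (1 − 34.5%) = 6.1963%.
WACC = 0.4372 × 13.7000% + 0.0719 × 4.9000% + 0.4909 × 6.1963% = 9.3835%.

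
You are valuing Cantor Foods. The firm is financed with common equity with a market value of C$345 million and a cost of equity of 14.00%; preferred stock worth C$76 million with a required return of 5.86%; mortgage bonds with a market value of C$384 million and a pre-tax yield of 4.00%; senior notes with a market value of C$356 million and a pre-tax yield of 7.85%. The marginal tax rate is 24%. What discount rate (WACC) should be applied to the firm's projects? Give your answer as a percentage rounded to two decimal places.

7.38%

Total capital V = 345 + 76 + 384 + 356 = 1161.
Equity: weight = 345/1161 = 0.2972; cost = 14%.
Preferred: weight = 76/1161 = 0.0655; cost = 5.86%.
Mortgage bonds: weight = 384/1161 = 0.3307; after-tax cost = 4% × (1 − 24%) = 3.0400%.
Senior notes: weight = 356/1161 = 0.3066; after-tax cost = 7.85% × (1 − 24%) = 5.9660%.
WACC = 0.2972 × 14.0000% + 0.0655 × 5.8600% + 0.3307 × 3.0400% + 0.3066 × 5.9660% = 7.3787%.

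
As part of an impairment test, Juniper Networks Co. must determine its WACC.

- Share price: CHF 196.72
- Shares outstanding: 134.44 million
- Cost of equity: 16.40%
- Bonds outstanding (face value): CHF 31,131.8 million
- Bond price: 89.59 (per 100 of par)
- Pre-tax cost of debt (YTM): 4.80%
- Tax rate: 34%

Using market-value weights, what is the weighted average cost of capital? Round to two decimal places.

Market value of equity E = 196.72 × 134.44m = 26447.0368m. Market value of debt D = 31131.8m × 89.59/100 = 27890.97962m.
Total capital V = 26447.0368 + 27890.97962 = 54338.01642.
Equity: weight = 26447.0368/54338.01642 = 0.4867; cost = 16.4%.
Bonds outstanding: weight = 27890.97962/54338.01642 = 0.5133; after-tax cost = 4.8% × (1 − 34%) = 3.1680%.
WACC = 0.4867 × 16.4000% + 0.5133 × 3.1680% = 9.6082%.

9.61%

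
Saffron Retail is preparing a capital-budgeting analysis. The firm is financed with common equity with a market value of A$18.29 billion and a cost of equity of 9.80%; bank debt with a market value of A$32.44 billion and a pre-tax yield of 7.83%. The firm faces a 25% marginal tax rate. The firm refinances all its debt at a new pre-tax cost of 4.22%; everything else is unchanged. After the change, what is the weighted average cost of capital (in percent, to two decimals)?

After the change:
Total capital V = 18.29 + 32.44 = 50.73.
Equity: weight = 18.29/50.73 = 0.3605; cost = 9.8%.
Bank debt: weight = 32.44/50.73 = 0.6395; after-tax cost = 4.22% × (1 − 25%) = 3.1650%.
WACC = 0.3605 × 9.8000% + 0.6395 × 3.1650% = 5.5572%.

5.56%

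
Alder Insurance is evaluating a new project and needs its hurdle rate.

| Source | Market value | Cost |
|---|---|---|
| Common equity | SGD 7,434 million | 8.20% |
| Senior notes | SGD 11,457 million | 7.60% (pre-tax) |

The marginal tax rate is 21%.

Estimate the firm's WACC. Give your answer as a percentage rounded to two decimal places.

Total capital V = 7434 + 11457 = 18891.
Equity: weight = 7434/18891 = 0.3935; cost = 8.2%.
Senior notes: weight = 11457/18891 = 0.6065; after-tax cost = 7.6% × (1 − 21%) = 6.0040%.
WACC = 0.3935 × 8.2000% + 0.6065 × 6.0040% = 6.8682%.

6.87%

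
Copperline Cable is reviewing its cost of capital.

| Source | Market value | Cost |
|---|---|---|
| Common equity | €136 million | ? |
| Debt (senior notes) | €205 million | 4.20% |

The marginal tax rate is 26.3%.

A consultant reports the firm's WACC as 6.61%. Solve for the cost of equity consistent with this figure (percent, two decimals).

11.91%

Total capital V = 136 + 205 = 341.
Equity weight = 136/341 = 0.3988.
Senior notes weight = 205/341 = 0.6012.
Debt contribution = 0.6012 × 4.2% × (1 − 26.3%) = 1.8609%.
Required equity contribution = 6.61% − 1.8609% = 4.7491%.
Re = 4.7491% / 0.3988 = 11.9077%.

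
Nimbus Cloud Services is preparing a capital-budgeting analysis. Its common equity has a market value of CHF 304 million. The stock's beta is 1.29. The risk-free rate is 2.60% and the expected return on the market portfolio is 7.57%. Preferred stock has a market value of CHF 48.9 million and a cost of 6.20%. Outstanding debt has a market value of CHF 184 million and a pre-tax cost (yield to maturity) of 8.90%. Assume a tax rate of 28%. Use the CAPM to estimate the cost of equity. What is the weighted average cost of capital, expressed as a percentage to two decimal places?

7.86%

Market risk premium = 7.57% − 2.6% = 4.97%.
Cost of equity via CAPM: Re = 2.6% + 1.29 × 4.97% = 9.0113%.
Total capital V = 304 + 48.9 + 184 = 536.9.
Equity: weight = 304/536.9 = 0.5662; cost = 9.0113%.
Preferred: weight = 48.9/536.9 = 0.0911; cost = 6.2%.
Debt: weight = 184/536.9 = 0.3427; after-tax cost = 8.9% × (1 − 28%) = 6.4080%.
WACC = 0.5662 × 9.0113% + 0.0911 × 6.2000% + 0.3427 × 6.4080% = 7.8631%.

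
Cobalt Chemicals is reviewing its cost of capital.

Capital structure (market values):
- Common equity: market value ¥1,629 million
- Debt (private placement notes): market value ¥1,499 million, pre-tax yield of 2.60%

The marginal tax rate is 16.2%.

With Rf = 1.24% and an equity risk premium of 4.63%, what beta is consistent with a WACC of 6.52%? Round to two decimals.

Total capital V = 1629 + 1499 = 3128.
Equity weight = 1629/3128 = 0.5208.
Private placement notes weight = 1499/3128 = 0.4792.
Debt contribution = 0.4792 × 2.6% × (1 − 16.2%) = 1.0441%.
Required equity contribution = 6.52% − 1.0441% = 5.4759%  ⇒  Re = 10.5148%.
CAPM: 10.5148% = 1.24% + β × 4.63%  ⇒  β = 2.0032.

2.00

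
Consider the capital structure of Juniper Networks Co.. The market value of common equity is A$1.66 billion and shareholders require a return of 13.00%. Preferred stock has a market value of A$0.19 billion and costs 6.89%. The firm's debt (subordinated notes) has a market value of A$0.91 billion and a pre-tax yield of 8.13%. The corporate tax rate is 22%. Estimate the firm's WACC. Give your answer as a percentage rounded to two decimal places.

10.38%

Total capital V = 1.66 + 0.19 + 0.91 = 2.76.
Equity: weight = 1.66/2.76 = 0.6014; cost = 13%.
Preferred: weight = 0.19/2.76 = 0.0688; cost = 6.89%.
Subordinated notes: weight = 0.91/2.76 = 0.3297; after-tax cost = 8.13% × (1 − 22%) = 6.3414%.
WACC = 0.6014 × 13.0000% + 0.0688 × 6.8900% + 0.3297 × 6.3414% = 10.3840%.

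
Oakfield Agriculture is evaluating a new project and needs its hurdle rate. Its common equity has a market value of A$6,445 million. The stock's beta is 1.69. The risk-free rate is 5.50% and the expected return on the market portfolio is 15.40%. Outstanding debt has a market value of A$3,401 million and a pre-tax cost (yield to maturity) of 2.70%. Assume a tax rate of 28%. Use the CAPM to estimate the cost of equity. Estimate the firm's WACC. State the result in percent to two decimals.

Market risk premium = 15.4% − 5.5% = 9.9%.
Cost of equity via CAPM: Re = 5.5% + 1.69 × 9.9% = 22.2310%.
Total capital V = 6445 + 3401 = 9846.
Equity: weight = 6445/9846 = 0.6546; cost = 22.231%.
Debt: weight = 3401/9846 = 0.3454; after-tax cost = 2.7% × (1 − 28%) = 1.9440%.
WACC = 0.6546 × 22.2310% + 0.3454 × 1.9440% = 15.2235%.

15.22%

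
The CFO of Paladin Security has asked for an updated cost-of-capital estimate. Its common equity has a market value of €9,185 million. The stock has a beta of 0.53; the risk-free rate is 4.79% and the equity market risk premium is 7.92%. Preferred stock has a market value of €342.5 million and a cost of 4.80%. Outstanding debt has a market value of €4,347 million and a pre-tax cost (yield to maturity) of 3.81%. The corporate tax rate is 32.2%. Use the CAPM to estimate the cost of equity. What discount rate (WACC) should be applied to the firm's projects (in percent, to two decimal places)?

Cost of equity via CAPM: Re = 4.79% + 0.53 × 7.92% = 8.9876%.
Total capital V = 9185 + 342.5 + 4347 = 13874.5.
Equity: weight = 9185/13874.5 = 0.6620; cost = 8.9876%.
Preferred: weight = 342.5/13874.5 = 0.0247; cost = 4.8%.
Debt: weight = 4347/13874.5 = 0.3133; after-tax cost = 3.81% × (1 − 32.2%) = 2.5832%.
WACC = 0.6620 × 8.9876% + 0.0247 × 4.8000% + 0.3133 × 2.5832% = 6.8777%.

6.88%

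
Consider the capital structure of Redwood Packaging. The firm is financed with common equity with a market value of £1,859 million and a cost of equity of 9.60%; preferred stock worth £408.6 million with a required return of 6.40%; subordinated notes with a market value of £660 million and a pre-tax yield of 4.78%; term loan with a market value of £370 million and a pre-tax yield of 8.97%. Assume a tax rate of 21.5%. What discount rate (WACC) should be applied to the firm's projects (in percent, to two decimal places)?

Total capital V = 1859 + 408.6 + 660 + 370 = 3297.6.
Equity: weight = 1859/3297.6 = 0.5637; cost = 9.6%.
Preferred: weight = 408.6/3297.6 = 0.1239; cost = 6.4%.
Subordinated notes: weight = 660/3297.6 = 0.2001; after-tax cost = 4.78% × (1 − 21.5%) = 3.7523%.
Term loan: weight = 370/3297.6 = 0.1122; after-tax cost = 8.97% × (1 − 21.5%) = 7.0415%.
WACC = 0.5637 × 9.6000% + 0.1239 × 6.4000% + 0.2001 × 3.7523% + 0.1122 × 7.0415% = 7.7460%.

7.75%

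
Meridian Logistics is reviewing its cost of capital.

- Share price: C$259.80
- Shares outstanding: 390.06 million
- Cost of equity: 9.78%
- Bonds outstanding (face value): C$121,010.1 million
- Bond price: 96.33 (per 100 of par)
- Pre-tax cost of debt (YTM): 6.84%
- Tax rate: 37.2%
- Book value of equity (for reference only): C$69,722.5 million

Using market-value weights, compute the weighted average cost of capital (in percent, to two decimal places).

6.85%

Market value of equity E = 259.8 × 390.06m = 101337.588m. Market value of debt D = 121010.1m × 96.33/100 = 116569.02933m.
Total capital V = 101337.588 + 116569.02933 = 217906.61733.
Equity: weight = 101337.588/217906.61733 = 0.4651; cost = 9.78%.
Bonds outstanding: weight = 116569.02933/217906.61733 = 0.5349; after-tax cost = 6.84% × (1 − 37.2%) = 4.2955%.
WACC = 0.4651 × 9.7800% + 0.5349 × 4.2955% = 6.8461%.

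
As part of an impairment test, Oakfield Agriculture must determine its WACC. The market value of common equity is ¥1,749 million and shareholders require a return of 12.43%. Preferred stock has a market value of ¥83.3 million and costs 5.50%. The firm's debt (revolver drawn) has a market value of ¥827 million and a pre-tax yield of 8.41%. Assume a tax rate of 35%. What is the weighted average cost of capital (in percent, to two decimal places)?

Total capital V = 1749 + 83.3 + 827 = 2659.3.
Equity: weight = 1749/2659.3 = 0.6577; cost = 12.43%.
Preferred: weight = 83.3/2659.3 = 0.0313; cost = 5.5%.
Revolver drawn: weight = 827/2659.3 = 0.3110; after-tax cost = 8.41% × (1 − 35%) = 5.4665%.
WACC = 0.6577 × 12.4300% + 0.0313 × 5.5000% + 0.3110 × 5.4665% = 10.0474%.

10.05%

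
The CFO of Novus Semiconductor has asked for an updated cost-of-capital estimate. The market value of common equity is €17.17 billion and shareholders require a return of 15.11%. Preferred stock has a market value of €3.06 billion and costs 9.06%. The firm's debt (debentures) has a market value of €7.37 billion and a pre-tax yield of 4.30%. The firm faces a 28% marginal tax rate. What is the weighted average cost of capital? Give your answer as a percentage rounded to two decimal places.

Total capital V = 17.17 + 3.06 + 7.37 = 27.6.
Equity: weight = 17.17/27.6 = 0.6221; cost = 15.11%.
Preferred: weight = 3.06/27.6 = 0.1109; cost = 9.06%.
Debentures: weight = 7.37/27.6 = 0.2670; after-tax cost = 4.3% × (1 − 28%) = 3.0960%.
WACC = 0.6221 × 15.1100% + 0.1109 × 9.0600% + 0.2670 × 3.0960% = 11.2312%.

11.23%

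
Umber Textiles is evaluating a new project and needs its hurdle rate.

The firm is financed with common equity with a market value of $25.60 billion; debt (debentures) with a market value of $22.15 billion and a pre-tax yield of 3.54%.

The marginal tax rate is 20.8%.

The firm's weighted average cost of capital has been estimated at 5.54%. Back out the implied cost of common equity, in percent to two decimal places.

7.91%

Total capital V = 25.6 + 22.15 = 47.75.
Equity weight = 25.6/47.75 = 0.5361.
Debentures weight = 22.15/47.75 = 0.4639.
Debt contribution = 0.4639 × 3.54% × (1 − 20.8%) = 1.3006%.
Required equity contribution = 5.54% − 1.3006% = 4.2394%.
Re = 4.2394% / 0.5361 = 7.9076%.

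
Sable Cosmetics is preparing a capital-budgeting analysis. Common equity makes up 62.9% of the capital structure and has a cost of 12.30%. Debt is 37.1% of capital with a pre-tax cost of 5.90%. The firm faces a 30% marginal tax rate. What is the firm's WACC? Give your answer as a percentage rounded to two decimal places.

9.27%

After-tax cost of debt = 5.9% × (1 − 30%) = 4.1300%.
WACC = 0.629 × 12.3000% + 0.371 × 4.1300% = 9.2689%.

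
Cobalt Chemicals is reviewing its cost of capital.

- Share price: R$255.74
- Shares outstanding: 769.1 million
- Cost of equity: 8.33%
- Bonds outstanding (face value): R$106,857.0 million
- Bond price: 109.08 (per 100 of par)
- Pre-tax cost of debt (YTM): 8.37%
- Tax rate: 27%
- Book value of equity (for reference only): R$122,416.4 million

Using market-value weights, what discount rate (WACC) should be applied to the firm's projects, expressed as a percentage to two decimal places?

7.50%

Market value of equity E = 255.74 × 769.1m = 196689.634m. Market value of debt D = 106857m × 109.08/100 = 116559.6156m.
Total capital V = 196689.634 + 116559.6156 = 313249.2496.
Equity: weight = 196689.634/313249.2496 = 0.6279; cost = 8.33%.
Bonds outstanding: weight = 116559.6156/313249.2496 = 0.3721; after-tax cost = 8.37% × (1 − 27%) = 6.1101%.
WACC = 0.6279 × 8.3300% + 0.3721 × 6.1101% = 7.5040%.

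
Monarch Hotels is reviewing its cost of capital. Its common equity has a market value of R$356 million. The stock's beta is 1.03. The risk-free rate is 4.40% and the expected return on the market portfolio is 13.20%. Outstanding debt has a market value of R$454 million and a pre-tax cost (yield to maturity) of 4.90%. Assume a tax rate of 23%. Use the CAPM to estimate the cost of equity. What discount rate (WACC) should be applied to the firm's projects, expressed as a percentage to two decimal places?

8.03%

Market risk premium = 13.2% − 4.4% = 8.8%.
Cost of equity via CAPM: Re = 4.4% + 1.03 × 8.8% = 13.4640%.
Total capital V = 356 + 454 = 810.
Equity: weight = 356/810 = 0.4395; cost = 13.464%.
Debt: weight = 454/810 = 0.5605; after-tax cost = 4.9% × (1 − 23%) = 3.7730%.
WACC = 0.4395 × 13.4640% + 0.5605 × 3.7730% = 8.0323%.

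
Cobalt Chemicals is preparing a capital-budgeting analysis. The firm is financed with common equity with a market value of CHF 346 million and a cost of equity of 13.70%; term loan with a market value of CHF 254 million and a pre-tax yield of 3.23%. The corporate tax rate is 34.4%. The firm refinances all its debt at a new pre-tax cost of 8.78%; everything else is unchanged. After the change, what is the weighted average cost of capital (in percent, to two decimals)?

10.34%

After the change:
Total capital V = 346 + 254 = 600.
Equity: weight = 346/600 = 0.5767; cost = 13.7%.
Term loan: weight = 254/600 = 0.4233; after-tax cost = 8.78% × (1 − 34.4%) = 5.7597%.
WACC = 0.5767 × 13.7000% + 0.4233 × 5.7597% = 10.3386%.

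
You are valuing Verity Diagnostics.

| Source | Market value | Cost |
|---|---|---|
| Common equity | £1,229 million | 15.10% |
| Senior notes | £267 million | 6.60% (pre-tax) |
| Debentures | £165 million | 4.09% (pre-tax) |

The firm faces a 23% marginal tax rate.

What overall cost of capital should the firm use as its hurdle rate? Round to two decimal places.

Total capital V = 1229 + 267 + 165 = 1661.
Equity: weight = 1229/1661 = 0.7399; cost = 15.1%.
Senior notes: weight = 267/1661 = 0.1607; after-tax cost = 6.6% × (1 − 23%) = 5.0820%.
Debentures: weight = 165/1661 = 0.0993; after-tax cost = 4.09% × (1 − 23%) = 3.1493%.
WACC = 0.7399 × 15.1000% + 0.1607 × 5.0820% + 0.0993 × 3.1493% = 12.3025%.

12.30%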